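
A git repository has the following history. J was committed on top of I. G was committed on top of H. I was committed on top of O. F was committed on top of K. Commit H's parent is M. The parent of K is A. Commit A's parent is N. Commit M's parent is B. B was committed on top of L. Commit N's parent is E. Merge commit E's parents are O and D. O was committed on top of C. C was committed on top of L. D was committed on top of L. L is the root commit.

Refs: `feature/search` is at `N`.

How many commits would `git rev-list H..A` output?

6

Reachable from A: {A, C, D, E, L, N, O}.
Reachable from H: {B, H, L, M}.
In A's history but not H's: {A, C, D, E, N, O} — 6 commits.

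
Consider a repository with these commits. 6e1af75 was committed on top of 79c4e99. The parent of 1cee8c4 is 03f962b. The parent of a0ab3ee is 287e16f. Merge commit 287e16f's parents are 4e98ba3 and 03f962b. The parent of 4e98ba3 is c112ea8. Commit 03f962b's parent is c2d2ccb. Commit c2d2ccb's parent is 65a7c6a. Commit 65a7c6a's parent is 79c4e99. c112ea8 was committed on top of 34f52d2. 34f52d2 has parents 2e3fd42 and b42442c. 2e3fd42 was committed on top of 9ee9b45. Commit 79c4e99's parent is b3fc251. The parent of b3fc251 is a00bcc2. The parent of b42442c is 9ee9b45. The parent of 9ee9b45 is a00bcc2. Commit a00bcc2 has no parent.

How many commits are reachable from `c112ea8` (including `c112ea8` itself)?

Walking parent pointers from c112ea8: reachable set = {2e3fd42, 34f52d2, 9ee9b45, a00bcc2, b42442c, c112ea8}.
That is 6 commits.

6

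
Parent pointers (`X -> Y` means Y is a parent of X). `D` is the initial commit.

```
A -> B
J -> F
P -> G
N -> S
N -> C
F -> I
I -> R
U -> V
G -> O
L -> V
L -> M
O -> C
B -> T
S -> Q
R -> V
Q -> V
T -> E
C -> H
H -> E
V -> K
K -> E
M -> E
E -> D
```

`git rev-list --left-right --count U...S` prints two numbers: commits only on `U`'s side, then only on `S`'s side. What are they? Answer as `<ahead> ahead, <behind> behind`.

1 ahead, 2 behind

Reachable from U: {D, E, K, U, V}.
Reachable from S: {D, E, K, Q, S, V}.
Only in U's history (ahead): {U} — 1.
Only in S's history (behind): {Q, S} — 2.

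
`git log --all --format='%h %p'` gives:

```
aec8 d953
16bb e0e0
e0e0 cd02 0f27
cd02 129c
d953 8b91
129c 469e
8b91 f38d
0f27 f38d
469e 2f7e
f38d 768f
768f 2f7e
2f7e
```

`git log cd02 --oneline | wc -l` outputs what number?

4

Walking parent pointers from cd02: reachable set = {129c, 2f7e, 469e, cd02}.
That is 4 commits.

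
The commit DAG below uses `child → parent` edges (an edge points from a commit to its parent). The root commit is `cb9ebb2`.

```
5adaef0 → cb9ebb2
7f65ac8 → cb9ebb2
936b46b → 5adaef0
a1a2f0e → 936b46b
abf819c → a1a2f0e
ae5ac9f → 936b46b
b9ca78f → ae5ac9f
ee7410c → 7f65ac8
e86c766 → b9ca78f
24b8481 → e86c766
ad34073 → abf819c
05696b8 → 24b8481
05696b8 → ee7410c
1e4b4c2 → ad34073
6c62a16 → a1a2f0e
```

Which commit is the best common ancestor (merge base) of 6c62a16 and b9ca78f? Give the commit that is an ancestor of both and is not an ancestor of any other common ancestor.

936b46b

Ancestors of 6c62a16: {5adaef0, 6c62a16, 936b46b, a1a2f0e, cb9ebb2}.
Ancestors of b9ca78f: {5adaef0, 936b46b, ae5ac9f, b9ca78f, cb9ebb2}.
Common ancestors: {5adaef0, 936b46b, cb9ebb2}.
Among these, 936b46b is not an ancestor of any other common ancestor — it is the merge base.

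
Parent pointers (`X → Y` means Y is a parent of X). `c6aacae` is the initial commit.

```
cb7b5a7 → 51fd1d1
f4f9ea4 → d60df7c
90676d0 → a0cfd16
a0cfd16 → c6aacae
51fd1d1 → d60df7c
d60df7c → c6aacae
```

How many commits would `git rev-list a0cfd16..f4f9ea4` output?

Reachable from f4f9ea4: {c6aacae, d60df7c, f4f9ea4}.
Reachable from a0cfd16: {a0cfd16, c6aacae}.
In f4f9ea4's history but not a0cfd16's: {d60df7c, f4f9ea4} — 2 commits.

2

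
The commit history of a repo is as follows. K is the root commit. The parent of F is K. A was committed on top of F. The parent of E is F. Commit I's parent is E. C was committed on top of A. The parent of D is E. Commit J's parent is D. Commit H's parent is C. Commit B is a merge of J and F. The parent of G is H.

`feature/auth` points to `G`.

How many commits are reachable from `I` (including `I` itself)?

4

Walking parent pointers from I: reachable set = {E, F, I, K}.
That is 4 commits.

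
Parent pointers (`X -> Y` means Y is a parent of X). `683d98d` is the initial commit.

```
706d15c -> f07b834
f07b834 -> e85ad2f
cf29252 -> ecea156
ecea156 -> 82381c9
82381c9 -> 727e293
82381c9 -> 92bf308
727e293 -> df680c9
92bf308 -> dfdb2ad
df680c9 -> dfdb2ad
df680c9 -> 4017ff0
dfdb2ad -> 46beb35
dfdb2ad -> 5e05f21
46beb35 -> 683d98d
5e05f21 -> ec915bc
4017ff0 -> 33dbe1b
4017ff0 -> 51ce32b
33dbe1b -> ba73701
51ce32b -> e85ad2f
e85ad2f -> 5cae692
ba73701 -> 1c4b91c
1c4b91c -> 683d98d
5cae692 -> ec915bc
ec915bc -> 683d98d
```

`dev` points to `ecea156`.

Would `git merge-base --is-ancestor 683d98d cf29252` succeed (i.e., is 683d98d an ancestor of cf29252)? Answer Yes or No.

Yes

Ancestors of cf29252 (commits reachable by following parents): {1c4b91c, 33dbe1b, 4017ff0, 46beb35, 51ce32b, 5cae692, 5e05f21, 683d98d, 727e293, 82381c9, 92bf308, ba73701, cf29252, df680c9, dfdb2ad, e85ad2f, ec915bc, ecea156}.
683d98d is in that set, so it is an ancestor of cf29252.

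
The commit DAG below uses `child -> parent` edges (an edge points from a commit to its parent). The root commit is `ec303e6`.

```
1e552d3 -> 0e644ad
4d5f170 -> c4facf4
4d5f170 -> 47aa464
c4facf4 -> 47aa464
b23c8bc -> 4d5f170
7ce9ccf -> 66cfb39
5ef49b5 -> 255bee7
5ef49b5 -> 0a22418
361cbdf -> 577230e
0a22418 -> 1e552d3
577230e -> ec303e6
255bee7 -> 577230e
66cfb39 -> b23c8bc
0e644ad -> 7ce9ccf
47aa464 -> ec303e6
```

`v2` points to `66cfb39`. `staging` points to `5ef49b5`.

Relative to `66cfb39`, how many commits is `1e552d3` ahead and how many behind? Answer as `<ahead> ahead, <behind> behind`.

Reachable from 1e552d3: {0e644ad, 1e552d3, 47aa464, 4d5f170, 66cfb39, 7ce9ccf, b23c8bc, c4facf4, ec303e6}.
Reachable from 66cfb39: {47aa464, 4d5f170, 66cfb39, b23c8bc, c4facf4, ec303e6}.
Only in 1e552d3's history (ahead): {0e644ad, 1e552d3, 7ce9ccf} — 3.
Only in 66cfb39's history (behind): {} — 0.

3 ahead, 0 behind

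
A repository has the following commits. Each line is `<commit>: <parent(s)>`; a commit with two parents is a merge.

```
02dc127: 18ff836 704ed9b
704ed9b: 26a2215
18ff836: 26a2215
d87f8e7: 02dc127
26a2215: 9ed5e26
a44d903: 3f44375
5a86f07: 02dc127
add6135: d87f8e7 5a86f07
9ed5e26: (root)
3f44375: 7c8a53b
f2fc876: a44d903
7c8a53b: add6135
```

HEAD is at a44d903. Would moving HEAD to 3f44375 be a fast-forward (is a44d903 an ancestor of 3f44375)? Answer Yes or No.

A fast-forward from a44d903 to 3f44375 is possible iff a44d903 is an ancestor of 3f44375.
Ancestors of 3f44375: {02dc127, 18ff836, 26a2215, 3f44375, 5a86f07, 704ed9b, 7c8a53b, 9ed5e26, add6135, d87f8e7}.
a44d903 is not among them, so fast-forward is not possible.

No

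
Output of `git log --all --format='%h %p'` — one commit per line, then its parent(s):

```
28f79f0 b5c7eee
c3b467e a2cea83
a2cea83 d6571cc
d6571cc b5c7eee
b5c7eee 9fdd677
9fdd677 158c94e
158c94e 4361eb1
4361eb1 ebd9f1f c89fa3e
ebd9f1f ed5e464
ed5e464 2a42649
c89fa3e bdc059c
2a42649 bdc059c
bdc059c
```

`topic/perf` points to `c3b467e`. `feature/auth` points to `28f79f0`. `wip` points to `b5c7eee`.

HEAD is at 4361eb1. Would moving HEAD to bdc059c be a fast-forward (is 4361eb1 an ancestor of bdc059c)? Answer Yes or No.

A fast-forward from 4361eb1 to bdc059c is possible iff 4361eb1 is an ancestor of bdc059c.
Ancestors of bdc059c: {bdc059c}.
4361eb1 is not among them, so fast-forward is not possible.

No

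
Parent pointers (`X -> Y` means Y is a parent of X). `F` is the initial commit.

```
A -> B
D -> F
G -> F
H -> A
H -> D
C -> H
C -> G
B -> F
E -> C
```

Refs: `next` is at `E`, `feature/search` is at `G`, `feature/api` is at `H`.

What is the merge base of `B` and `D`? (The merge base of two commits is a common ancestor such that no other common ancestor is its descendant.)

Ancestors of B: {B, F}.
Ancestors of D: {D, F}.
Common ancestors: {F}.
The only common ancestor is F, so it is the merge base.

F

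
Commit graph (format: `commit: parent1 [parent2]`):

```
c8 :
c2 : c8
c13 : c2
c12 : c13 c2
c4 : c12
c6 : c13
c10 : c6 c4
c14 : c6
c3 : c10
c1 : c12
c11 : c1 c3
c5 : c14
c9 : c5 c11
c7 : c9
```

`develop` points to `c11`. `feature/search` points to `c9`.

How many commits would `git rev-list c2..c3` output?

6

Reachable from c3: {c10, c12, c13, c2, c3, c4, c6, c8}.
Reachable from c2: {c2, c8}.
In c3's history but not c2's: {c10, c12, c13, c3, c4, c6} — 6 commits.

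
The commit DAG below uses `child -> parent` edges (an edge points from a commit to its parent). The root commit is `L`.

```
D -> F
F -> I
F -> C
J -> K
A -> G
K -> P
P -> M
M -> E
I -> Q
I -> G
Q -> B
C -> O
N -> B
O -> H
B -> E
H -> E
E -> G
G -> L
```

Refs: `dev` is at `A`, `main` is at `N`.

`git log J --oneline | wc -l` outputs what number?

7

Walking parent pointers from J: reachable set = {E, G, J, K, L, M, P}.
That is 7 commits.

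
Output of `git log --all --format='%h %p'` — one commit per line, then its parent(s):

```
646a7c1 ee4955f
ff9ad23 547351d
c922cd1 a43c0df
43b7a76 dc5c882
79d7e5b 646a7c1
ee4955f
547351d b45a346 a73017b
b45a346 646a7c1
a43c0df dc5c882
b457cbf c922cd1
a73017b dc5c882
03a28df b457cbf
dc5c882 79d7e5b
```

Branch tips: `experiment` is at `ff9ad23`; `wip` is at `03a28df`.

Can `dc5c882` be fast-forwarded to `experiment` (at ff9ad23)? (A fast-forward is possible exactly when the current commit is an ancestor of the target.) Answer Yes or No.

Yes

A fast-forward from dc5c882 to ff9ad23 is possible iff dc5c882 is an ancestor of ff9ad23.
Ancestors of ff9ad23: {547351d, 646a7c1, 79d7e5b, a73017b, b45a346, dc5c882, ee4955f, ff9ad23}.
dc5c882 is among them, so fast-forward is possible.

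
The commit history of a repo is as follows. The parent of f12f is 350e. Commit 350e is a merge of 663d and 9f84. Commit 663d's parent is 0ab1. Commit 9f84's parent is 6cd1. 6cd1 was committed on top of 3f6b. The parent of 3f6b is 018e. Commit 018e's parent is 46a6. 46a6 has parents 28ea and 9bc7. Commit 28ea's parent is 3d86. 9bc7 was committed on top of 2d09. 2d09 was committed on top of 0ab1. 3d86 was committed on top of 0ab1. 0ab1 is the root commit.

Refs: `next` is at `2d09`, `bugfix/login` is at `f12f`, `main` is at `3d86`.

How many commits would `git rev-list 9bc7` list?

3

Walking parent pointers from 9bc7: reachable set = {0ab1, 2d09, 9bc7}.
That is 3 commits.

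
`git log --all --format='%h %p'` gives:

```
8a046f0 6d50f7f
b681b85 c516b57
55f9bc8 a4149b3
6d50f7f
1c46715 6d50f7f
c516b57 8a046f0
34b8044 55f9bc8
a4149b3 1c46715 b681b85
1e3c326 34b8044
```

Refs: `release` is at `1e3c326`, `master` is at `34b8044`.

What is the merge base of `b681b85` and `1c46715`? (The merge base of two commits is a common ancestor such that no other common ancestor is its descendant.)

Ancestors of b681b85: {6d50f7f, 8a046f0, b681b85, c516b57}.
Ancestors of 1c46715: {1c46715, 6d50f7f}.
Common ancestors: {6d50f7f}.
The only common ancestor is 6d50f7f, so it is the merge base.

6d50f7f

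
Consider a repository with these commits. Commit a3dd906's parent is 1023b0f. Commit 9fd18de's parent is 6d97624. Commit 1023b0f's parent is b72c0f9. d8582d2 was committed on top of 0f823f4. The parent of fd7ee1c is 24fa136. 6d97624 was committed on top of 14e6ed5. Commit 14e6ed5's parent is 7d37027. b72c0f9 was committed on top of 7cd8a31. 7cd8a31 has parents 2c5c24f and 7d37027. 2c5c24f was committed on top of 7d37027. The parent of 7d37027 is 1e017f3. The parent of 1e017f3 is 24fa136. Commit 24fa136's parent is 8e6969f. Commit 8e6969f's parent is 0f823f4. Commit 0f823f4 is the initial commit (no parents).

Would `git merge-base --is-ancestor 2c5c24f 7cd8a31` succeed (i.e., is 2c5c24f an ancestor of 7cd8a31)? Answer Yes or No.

Ancestors of 7cd8a31 (commits reachable by following parents): {0f823f4, 1e017f3, 24fa136, 2c5c24f, 7cd8a31, 7d37027, 8e6969f}.
2c5c24f is in that set, so it is an ancestor of 7cd8a31.

Yes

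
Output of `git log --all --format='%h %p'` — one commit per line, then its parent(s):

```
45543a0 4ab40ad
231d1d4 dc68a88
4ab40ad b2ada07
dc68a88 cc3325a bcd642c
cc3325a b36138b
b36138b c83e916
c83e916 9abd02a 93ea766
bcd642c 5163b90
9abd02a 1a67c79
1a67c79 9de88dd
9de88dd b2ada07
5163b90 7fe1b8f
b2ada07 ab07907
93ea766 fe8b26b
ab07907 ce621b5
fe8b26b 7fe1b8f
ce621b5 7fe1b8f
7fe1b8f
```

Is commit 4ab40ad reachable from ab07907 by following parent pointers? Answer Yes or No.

Ancestors of ab07907: {7fe1b8f, ab07907, ce621b5}.
4ab40ad is not in that set, so it is not an ancestor of ab07907.

No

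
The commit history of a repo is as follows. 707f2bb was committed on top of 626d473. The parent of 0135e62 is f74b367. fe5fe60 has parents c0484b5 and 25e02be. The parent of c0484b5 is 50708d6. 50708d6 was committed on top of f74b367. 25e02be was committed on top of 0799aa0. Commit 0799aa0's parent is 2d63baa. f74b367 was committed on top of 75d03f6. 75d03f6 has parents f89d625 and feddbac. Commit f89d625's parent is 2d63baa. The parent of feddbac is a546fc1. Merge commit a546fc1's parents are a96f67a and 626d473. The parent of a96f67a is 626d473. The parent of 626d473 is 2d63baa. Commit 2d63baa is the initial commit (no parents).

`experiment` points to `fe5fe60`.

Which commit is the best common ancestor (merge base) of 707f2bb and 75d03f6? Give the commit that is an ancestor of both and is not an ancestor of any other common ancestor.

626d473

Ancestors of 707f2bb: {2d63baa, 626d473, 707f2bb}.
Ancestors of 75d03f6: {2d63baa, 626d473, 75d03f6, a546fc1, a96f67a, f89d625, feddbac}.
Common ancestors: {2d63baa, 626d473}.
Among these, 626d473 is not an ancestor of any other common ancestor — it is the merge base.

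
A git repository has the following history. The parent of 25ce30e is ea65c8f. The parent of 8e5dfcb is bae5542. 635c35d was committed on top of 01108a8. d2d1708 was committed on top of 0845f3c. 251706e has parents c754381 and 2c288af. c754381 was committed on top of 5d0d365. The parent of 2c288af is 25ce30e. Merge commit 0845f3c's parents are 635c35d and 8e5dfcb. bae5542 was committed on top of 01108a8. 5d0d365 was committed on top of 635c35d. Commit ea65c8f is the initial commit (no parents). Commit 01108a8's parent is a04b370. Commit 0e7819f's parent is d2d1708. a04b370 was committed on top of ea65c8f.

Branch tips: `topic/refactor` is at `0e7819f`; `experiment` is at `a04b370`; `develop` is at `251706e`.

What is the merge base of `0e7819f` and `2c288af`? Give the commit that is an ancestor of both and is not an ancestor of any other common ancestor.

Ancestors of 0e7819f: {01108a8, 0845f3c, 0e7819f, 635c35d, 8e5dfcb, a04b370, bae5542, d2d1708, ea65c8f}.
Ancestors of 2c288af: {25ce30e, 2c288af, ea65c8f}.
Common ancestors: {ea65c8f}.
The only common ancestor is ea65c8f, so it is the merge base.

ea65c8f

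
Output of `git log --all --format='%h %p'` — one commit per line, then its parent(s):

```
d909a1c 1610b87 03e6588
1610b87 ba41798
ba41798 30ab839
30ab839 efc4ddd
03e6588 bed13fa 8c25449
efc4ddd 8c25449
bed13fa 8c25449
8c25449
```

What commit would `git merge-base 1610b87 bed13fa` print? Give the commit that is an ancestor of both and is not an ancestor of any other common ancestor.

8c25449

Ancestors of 1610b87: {1610b87, 30ab839, 8c25449, ba41798, efc4ddd}.
Ancestors of bed13fa: {8c25449, bed13fa}.
Common ancestors: {8c25449}.
The only common ancestor is 8c25449, so it is the merge base.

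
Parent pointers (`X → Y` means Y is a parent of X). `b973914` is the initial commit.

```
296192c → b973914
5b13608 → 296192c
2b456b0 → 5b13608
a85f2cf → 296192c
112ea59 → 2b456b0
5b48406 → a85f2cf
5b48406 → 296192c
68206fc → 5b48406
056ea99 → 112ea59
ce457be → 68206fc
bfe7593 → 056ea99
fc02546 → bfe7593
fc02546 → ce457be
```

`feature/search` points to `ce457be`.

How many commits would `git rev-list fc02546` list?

12

Walking parent pointers from fc02546: reachable set = {056ea99, 112ea59, 296192c, 2b456b0, 5b13608, 5b48406, 68206fc, a85f2cf, b973914, bfe7593, ce457be, fc02546}.
That is 12 commits.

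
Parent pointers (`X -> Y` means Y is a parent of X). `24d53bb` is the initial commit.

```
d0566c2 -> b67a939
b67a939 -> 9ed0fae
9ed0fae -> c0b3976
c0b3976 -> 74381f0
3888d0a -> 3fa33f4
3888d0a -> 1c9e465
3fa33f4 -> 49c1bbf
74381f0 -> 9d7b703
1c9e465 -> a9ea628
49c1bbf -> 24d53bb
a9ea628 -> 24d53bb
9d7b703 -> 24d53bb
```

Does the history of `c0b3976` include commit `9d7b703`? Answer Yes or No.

Yes

Ancestors of c0b3976 (commits reachable by following parents): {24d53bb, 74381f0, 9d7b703, c0b3976}.
9d7b703 is in that set, so it is an ancestor of c0b3976.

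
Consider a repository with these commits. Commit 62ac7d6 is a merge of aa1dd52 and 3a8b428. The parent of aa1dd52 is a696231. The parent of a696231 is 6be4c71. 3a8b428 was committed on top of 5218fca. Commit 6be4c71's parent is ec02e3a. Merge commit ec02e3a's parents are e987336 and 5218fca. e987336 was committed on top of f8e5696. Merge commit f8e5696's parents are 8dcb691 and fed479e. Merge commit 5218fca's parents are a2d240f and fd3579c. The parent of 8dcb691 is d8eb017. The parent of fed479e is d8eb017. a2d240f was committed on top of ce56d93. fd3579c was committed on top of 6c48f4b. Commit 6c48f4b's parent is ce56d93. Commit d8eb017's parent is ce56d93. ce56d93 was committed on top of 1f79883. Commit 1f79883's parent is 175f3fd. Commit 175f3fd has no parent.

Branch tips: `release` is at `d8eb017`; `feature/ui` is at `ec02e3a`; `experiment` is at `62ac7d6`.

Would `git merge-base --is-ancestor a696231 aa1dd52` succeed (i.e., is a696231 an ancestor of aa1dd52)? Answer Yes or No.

Yes

Ancestors of aa1dd52 (commits reachable by following parents): {175f3fd, 1f79883, 5218fca, 6be4c71, 6c48f4b, 8dcb691, a2d240f, a696231, aa1dd52, ce56d93, d8eb017, e987336, ec02e3a, f8e5696, fd3579c, fed479e}.
a696231 is in that set, so it is an ancestor of aa1dd52.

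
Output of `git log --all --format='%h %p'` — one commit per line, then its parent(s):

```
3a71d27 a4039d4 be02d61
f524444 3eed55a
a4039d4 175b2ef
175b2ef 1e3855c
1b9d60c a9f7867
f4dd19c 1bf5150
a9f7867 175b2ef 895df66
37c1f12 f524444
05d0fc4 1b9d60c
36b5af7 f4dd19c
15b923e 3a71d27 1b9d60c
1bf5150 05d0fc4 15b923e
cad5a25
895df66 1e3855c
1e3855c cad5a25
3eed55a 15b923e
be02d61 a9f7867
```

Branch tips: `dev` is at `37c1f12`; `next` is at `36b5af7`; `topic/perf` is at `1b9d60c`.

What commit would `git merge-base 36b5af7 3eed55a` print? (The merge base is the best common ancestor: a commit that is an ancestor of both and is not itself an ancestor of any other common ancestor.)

Ancestors of 36b5af7: {05d0fc4, 15b923e, 175b2ef, 1b9d60c, 1bf5150, 1e3855c, 36b5af7, 3a71d27, 895df66, a4039d4, a9f7867, be02d61, cad5a25, f4dd19c}.
Ancestors of 3eed55a: {15b923e, 175b2ef, 1b9d60c, 1e3855c, 3a71d27, 3eed55a, 895df66, a4039d4, a9f7867, be02d61, cad5a25}.
Common ancestors: {15b923e, 175b2ef, 1b9d60c, 1e3855c, 3a71d27, 895df66, a4039d4, a9f7867, be02d61, cad5a25}.
Among these, 15b923e is not an ancestor of any other common ancestor — it is the merge base.

15b923e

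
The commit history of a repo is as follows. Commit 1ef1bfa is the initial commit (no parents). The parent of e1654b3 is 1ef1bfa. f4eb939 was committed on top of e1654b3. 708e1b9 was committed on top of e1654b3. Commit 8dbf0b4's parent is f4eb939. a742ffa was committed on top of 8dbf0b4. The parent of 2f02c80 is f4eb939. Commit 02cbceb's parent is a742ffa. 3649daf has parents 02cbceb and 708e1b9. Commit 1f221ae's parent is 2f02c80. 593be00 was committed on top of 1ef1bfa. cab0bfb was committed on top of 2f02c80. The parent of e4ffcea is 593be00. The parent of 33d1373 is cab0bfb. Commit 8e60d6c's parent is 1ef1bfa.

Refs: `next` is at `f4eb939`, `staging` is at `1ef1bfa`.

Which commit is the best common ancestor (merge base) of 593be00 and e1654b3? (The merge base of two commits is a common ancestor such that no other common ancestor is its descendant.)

1ef1bfa

Ancestors of 593be00: {1ef1bfa, 593be00}.
Ancestors of e1654b3: {1ef1bfa, e1654b3}.
Common ancestors: {1ef1bfa}.
The only common ancestor is 1ef1bfa, so it is the merge base.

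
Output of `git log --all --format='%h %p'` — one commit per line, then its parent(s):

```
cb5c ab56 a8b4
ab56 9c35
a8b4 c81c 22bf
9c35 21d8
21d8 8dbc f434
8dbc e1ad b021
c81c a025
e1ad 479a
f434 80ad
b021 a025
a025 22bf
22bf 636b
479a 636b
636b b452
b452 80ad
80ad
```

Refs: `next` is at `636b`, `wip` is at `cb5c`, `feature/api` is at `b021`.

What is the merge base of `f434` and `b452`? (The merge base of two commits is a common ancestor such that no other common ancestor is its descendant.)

Ancestors of f434: {80ad, f434}.
Ancestors of b452: {80ad, b452}.
Common ancestors: {80ad}.
The only common ancestor is 80ad, so it is the merge base.

80ad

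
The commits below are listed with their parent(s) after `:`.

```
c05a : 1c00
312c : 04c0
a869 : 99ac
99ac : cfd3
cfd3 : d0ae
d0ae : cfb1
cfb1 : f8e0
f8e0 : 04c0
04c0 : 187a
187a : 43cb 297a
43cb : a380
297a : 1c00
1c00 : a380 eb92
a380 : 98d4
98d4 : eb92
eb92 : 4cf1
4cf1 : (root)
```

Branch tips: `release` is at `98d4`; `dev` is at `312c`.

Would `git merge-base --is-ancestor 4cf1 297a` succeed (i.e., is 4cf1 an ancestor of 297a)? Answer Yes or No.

Ancestors of 297a (commits reachable by following parents): {1c00, 297a, 4cf1, 98d4, a380, eb92}.
4cf1 is in that set, so it is an ancestor of 297a.

Yes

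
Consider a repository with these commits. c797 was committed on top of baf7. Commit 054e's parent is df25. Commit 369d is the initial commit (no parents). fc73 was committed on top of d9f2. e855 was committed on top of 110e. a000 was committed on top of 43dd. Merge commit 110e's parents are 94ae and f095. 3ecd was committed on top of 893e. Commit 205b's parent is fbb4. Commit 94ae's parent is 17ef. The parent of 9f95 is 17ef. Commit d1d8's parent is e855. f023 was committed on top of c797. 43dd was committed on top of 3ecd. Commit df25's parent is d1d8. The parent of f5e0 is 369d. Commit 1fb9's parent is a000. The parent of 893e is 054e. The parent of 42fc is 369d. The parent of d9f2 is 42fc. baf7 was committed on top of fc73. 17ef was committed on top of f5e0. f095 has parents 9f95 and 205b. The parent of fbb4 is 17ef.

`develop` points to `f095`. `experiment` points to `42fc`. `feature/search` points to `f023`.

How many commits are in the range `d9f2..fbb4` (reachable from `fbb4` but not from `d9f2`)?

Reachable from fbb4: {17ef, 369d, f5e0, fbb4}.
Reachable from d9f2: {369d, 42fc, d9f2}.
In fbb4's history but not d9f2's: {17ef, f5e0, fbb4} — 3 commits.

3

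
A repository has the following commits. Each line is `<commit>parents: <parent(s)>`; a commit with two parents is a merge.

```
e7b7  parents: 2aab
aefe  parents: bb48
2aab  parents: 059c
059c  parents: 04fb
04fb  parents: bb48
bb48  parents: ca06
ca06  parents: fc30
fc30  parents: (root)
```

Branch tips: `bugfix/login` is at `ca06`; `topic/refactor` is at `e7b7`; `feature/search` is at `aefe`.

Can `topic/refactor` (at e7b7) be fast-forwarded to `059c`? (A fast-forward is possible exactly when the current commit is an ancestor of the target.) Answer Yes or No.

A fast-forward from e7b7 to 059c is possible iff e7b7 is an ancestor of 059c.
Ancestors of 059c: {04fb, 059c, bb48, ca06, fc30}.
e7b7 is not among them, so fast-forward is not possible.

No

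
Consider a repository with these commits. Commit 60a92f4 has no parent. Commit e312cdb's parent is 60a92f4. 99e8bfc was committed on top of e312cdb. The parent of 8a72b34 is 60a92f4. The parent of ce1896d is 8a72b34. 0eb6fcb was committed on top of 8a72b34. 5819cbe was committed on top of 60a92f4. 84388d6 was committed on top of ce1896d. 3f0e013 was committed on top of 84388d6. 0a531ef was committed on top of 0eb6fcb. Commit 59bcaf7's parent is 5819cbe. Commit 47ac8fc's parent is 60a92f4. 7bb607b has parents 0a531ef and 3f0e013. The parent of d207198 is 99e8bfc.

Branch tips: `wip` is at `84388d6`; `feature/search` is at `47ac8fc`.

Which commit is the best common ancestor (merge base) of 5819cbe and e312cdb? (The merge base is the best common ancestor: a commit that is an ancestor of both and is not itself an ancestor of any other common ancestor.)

60a92f4

Ancestors of 5819cbe: {5819cbe, 60a92f4}.
Ancestors of e312cdb: {60a92f4, e312cdb}.
Common ancestors: {60a92f4}.
The only common ancestor is 60a92f4, so it is the merge base.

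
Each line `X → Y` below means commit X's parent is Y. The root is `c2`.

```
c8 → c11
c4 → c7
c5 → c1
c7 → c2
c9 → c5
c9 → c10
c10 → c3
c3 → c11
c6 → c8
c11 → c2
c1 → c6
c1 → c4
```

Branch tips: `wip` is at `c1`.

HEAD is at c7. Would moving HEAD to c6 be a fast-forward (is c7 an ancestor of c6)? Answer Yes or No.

No

A fast-forward from c7 to c6 is possible iff c7 is an ancestor of c6.
Ancestors of c6: {c11, c2, c6, c8}.
c7 is not among them, so fast-forward is not possible.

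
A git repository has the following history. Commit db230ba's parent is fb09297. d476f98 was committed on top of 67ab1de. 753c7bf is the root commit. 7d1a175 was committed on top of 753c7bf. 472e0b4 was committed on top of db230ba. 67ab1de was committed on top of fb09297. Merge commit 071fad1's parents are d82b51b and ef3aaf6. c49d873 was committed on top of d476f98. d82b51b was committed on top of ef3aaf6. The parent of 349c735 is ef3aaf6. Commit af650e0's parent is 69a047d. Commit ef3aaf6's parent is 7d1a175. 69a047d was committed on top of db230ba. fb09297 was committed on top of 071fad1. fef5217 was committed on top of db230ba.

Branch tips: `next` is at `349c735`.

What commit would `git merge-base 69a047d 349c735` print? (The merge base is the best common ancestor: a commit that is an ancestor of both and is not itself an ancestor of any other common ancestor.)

ef3aaf6

Ancestors of 69a047d: {071fad1, 69a047d, 753c7bf, 7d1a175, d82b51b, db230ba, ef3aaf6, fb09297}.
Ancestors of 349c735: {349c735, 753c7bf, 7d1a175, ef3aaf6}.
Common ancestors: {753c7bf, 7d1a175, ef3aaf6}.
Among these, ef3aaf6 is not an ancestor of any other common ancestor — it is the merge base.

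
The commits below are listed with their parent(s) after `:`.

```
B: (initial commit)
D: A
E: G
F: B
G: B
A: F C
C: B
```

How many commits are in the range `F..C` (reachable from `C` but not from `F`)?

1

Reachable from C: {B, C}.
Reachable from F: {B, F}.
In C's history but not F's: {C} — 1 commit.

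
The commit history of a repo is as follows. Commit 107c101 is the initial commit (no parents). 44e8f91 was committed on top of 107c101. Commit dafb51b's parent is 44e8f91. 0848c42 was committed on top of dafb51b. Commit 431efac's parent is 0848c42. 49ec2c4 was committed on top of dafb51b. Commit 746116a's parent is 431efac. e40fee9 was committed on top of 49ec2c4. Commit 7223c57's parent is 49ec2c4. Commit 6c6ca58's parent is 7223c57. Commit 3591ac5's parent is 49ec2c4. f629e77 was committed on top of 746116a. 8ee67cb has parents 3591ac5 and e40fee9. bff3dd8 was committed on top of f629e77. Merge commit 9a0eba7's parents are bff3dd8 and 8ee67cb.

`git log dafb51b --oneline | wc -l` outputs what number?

3

Walking parent pointers from dafb51b: reachable set = {107c101, 44e8f91, dafb51b}.
That is 3 commits.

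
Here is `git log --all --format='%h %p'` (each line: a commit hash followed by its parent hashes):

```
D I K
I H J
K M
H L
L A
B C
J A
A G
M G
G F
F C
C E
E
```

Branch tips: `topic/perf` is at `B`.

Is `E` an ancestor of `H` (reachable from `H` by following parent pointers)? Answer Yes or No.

Yes

Ancestors of H (commits reachable by following parents): {A, C, E, F, G, H, L}.
E is in that set, so it is an ancestor of H.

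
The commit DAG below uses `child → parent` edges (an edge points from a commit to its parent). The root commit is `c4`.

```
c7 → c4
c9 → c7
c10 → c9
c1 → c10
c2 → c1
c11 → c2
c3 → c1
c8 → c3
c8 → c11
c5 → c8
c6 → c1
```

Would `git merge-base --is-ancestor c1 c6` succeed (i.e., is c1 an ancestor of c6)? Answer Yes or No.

Yes

Ancestors of c6 (commits reachable by following parents): {c1, c10, c4, c6, c7, c9}.
c1 is in that set, so it is an ancestor of c6.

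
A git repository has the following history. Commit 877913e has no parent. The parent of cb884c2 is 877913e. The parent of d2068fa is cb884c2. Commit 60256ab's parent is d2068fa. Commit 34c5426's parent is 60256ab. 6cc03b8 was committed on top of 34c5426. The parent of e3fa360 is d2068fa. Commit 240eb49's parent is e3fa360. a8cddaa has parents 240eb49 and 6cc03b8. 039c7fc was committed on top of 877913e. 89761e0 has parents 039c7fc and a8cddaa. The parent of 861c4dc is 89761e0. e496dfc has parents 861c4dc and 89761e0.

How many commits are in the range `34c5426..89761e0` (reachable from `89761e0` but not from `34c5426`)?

6

Reachable from 89761e0: {039c7fc, 240eb49, 34c5426, 60256ab, 6cc03b8, 877913e, 89761e0, a8cddaa, cb884c2, d2068fa, e3fa360}.
Reachable from 34c5426: {34c5426, 60256ab, 877913e, cb884c2, d2068fa}.
In 89761e0's history but not 34c5426's: {039c7fc, 240eb49, 6cc03b8, 89761e0, a8cddaa, e3fa360} — 6 commits.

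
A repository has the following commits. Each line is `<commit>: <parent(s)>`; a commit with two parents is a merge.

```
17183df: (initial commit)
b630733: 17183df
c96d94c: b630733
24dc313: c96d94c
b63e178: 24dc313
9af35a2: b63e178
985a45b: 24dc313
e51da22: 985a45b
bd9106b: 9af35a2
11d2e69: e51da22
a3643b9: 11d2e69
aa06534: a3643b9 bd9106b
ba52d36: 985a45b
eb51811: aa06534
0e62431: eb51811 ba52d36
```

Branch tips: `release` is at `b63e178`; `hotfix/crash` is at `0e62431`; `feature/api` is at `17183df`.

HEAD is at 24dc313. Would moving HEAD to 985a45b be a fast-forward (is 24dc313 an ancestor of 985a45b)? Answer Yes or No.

Yes

A fast-forward from 24dc313 to 985a45b is possible iff 24dc313 is an ancestor of 985a45b.
Ancestors of 985a45b: {17183df, 24dc313, 985a45b, b630733, c96d94c}.
24dc313 is among them, so fast-forward is possible.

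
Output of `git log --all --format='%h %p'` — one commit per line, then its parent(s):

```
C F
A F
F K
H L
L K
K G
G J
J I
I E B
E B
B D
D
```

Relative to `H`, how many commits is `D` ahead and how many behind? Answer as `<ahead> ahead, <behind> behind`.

0 ahead, 8 behind

Reachable from D: {D}.
Reachable from H: {B, D, E, G, H, I, J, K, L}.
Only in D's history (ahead): {} — 0.
Only in H's history (behind): {B, E, G, H, I, J, K, L} — 8.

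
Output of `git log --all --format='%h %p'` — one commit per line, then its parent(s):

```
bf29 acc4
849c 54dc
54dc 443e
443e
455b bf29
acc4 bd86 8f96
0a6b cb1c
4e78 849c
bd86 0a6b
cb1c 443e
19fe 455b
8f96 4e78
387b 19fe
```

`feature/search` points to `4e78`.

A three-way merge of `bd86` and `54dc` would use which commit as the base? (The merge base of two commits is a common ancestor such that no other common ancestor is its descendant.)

443e

Ancestors of bd86: {0a6b, 443e, bd86, cb1c}.
Ancestors of 54dc: {443e, 54dc}.
Common ancestors: {443e}.
The only common ancestor is 443e, so it is the merge base.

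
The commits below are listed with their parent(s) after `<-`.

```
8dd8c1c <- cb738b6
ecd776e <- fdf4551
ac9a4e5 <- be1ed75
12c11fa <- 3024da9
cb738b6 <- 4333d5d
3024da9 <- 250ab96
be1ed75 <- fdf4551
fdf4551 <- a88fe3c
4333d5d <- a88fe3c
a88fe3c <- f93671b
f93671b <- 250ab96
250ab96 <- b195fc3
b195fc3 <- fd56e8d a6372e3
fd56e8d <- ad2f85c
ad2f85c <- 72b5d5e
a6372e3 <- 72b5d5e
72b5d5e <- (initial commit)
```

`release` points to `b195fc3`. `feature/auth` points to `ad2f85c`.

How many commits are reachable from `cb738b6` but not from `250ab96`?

Reachable from cb738b6: {250ab96, 4333d5d, 72b5d5e, a6372e3, a88fe3c, ad2f85c, b195fc3, cb738b6, f93671b, fd56e8d}.
Reachable from 250ab96: {250ab96, 72b5d5e, a6372e3, ad2f85c, b195fc3, fd56e8d}.
In cb738b6's history but not 250ab96's: {4333d5d, a88fe3c, cb738b6, f93671b} — 4 commits.

4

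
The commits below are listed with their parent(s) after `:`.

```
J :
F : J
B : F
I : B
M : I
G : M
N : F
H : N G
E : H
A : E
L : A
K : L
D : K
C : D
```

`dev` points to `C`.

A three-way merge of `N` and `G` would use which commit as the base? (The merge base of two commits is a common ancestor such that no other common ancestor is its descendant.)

Ancestors of N: {F, J, N}.
Ancestors of G: {B, F, G, I, J, M}.
Common ancestors: {F, J}.
Among these, F is not an ancestor of any other common ancestor — it is the merge base.

F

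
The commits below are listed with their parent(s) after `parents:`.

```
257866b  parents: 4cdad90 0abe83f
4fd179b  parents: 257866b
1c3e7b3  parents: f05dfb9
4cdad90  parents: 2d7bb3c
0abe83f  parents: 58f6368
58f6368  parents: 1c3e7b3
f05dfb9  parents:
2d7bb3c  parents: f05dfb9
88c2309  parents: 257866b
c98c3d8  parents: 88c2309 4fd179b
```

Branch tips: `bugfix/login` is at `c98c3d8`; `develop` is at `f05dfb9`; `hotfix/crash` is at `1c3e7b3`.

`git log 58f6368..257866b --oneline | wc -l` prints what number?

4

Reachable from 257866b: {0abe83f, 1c3e7b3, 257866b, 2d7bb3c, 4cdad90, 58f6368, f05dfb9}.
Reachable from 58f6368: {1c3e7b3, 58f6368, f05dfb9}.
In 257866b's history but not 58f6368's: {0abe83f, 257866b, 2d7bb3c, 4cdad90} — 4 commits.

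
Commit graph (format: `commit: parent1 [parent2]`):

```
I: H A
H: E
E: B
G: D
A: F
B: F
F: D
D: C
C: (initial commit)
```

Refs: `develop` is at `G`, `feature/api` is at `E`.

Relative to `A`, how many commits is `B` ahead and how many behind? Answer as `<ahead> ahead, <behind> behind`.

Reachable from B: {B, C, D, F}.
Reachable from A: {A, C, D, F}.
Only in B's history (ahead): {B} — 1.
Only in A's history (behind): {A} — 1.

1 ahead, 1 behind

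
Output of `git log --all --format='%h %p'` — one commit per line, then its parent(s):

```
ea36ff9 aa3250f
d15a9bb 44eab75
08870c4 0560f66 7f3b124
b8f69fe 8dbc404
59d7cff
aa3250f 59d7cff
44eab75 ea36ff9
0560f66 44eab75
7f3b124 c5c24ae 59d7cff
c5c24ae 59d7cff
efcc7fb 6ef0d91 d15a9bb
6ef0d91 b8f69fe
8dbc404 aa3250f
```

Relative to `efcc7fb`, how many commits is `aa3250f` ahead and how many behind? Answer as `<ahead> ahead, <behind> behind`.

Reachable from aa3250f: {59d7cff, aa3250f}.
Reachable from efcc7fb: {44eab75, 59d7cff, 6ef0d91, 8dbc404, aa3250f, b8f69fe, d15a9bb, ea36ff9, efcc7fb}.
Only in aa3250f's history (ahead): {} — 0.
Only in efcc7fb's history (behind): {44eab75, 6ef0d91, 8dbc404, b8f69fe, d15a9bb, ea36ff9, efcc7fb} — 7.

0 ahead, 7 behind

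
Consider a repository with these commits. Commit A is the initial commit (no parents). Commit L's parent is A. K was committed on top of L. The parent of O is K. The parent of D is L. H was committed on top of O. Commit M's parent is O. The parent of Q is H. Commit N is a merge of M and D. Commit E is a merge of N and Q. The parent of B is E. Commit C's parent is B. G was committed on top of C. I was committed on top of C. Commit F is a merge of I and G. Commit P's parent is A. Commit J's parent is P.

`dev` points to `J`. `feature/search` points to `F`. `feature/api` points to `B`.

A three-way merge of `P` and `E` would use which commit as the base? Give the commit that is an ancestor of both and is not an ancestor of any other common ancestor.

A

Ancestors of P: {A, P}.
Ancestors of E: {A, D, E, H, K, L, M, N, O, Q}.
Common ancestors: {A}.
The only common ancestor is A, so it is the merge base.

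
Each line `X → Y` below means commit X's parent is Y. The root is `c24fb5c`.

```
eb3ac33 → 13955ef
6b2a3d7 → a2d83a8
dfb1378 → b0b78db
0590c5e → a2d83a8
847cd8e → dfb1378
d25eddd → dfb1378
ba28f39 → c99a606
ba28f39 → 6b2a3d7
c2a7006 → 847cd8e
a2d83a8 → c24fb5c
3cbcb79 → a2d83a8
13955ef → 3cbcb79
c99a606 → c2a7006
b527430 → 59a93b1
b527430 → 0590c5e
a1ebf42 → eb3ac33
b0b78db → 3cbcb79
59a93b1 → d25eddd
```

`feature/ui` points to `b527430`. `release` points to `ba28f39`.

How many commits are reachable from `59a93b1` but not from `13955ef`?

Reachable from 59a93b1: {3cbcb79, 59a93b1, a2d83a8, b0b78db, c24fb5c, d25eddd, dfb1378}.
Reachable from 13955ef: {13955ef, 3cbcb79, a2d83a8, c24fb5c}.
In 59a93b1's history but not 13955ef's: {59a93b1, b0b78db, d25eddd, dfb1378} — 4 commits.

4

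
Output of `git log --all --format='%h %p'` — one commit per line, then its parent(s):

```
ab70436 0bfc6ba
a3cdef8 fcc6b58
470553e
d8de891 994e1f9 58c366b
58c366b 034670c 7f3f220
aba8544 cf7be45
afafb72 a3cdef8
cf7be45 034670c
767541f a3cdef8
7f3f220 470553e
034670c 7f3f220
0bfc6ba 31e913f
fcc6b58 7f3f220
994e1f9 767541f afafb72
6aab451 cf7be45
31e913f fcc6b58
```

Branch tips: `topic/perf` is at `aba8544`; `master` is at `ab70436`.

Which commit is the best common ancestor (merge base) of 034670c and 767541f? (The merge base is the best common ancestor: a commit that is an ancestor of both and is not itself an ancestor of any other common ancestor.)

7f3f220

Ancestors of 034670c: {034670c, 470553e, 7f3f220}.
Ancestors of 767541f: {470553e, 767541f, 7f3f220, a3cdef8, fcc6b58}.
Common ancestors: {470553e, 7f3f220}.
Among these, 7f3f220 is not an ancestor of any other common ancestor — it is the merge base.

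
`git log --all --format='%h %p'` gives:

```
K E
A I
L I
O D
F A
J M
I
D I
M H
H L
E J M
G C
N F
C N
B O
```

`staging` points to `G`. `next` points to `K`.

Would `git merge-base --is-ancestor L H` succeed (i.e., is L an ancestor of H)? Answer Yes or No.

Yes

Ancestors of H (commits reachable by following parents): {H, I, L}.
L is in that set, so it is an ancestor of H.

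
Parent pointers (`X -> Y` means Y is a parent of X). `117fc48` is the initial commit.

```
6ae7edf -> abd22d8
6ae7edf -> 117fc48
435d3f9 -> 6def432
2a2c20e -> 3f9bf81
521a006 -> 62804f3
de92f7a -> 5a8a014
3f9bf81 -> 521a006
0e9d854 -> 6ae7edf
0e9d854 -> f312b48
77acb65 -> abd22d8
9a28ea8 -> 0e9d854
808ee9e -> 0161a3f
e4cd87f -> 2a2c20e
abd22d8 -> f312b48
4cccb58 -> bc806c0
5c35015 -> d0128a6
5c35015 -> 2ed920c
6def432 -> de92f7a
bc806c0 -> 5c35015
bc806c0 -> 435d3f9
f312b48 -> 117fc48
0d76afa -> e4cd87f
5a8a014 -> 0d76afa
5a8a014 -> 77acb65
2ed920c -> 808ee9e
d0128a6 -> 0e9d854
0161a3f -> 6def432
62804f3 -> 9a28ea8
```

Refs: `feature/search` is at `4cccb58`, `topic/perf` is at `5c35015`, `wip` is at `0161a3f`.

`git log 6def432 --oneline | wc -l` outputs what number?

Walking parent pointers from 6def432: reachable set = {0d76afa, 0e9d854, 117fc48, 2a2c20e, 3f9bf81, 521a006, 5a8a014, 62804f3, 6ae7edf, 6def432, 77acb65, 9a28ea8, abd22d8, de92f7a, e4cd87f, f312b48}.
That is 16 commits.

16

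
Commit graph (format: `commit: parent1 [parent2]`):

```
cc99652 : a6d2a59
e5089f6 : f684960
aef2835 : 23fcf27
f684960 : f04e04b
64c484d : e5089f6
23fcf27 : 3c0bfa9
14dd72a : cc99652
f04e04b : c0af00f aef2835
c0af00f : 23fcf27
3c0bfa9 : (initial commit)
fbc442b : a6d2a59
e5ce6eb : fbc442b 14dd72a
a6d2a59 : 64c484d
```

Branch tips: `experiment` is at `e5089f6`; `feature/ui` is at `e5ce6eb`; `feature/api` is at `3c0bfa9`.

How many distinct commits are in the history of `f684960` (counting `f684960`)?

Walking parent pointers from f684960: reachable set = {23fcf27, 3c0bfa9, aef2835, c0af00f, f04e04b, f684960}.
That is 6 commits.

6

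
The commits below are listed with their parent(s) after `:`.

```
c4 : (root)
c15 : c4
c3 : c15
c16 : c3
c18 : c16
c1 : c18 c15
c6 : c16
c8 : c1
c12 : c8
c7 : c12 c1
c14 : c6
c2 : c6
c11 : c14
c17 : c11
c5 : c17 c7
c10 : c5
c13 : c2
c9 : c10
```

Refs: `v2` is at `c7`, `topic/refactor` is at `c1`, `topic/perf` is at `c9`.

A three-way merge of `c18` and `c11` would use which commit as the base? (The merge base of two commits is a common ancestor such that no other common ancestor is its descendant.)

c16

Ancestors of c18: {c15, c16, c18, c3, c4}.
Ancestors of c11: {c11, c14, c15, c16, c3, c4, c6}.
Common ancestors: {c15, c16, c3, c4}.
Among these, c16 is not an ancestor of any other common ancestor — it is the merge base.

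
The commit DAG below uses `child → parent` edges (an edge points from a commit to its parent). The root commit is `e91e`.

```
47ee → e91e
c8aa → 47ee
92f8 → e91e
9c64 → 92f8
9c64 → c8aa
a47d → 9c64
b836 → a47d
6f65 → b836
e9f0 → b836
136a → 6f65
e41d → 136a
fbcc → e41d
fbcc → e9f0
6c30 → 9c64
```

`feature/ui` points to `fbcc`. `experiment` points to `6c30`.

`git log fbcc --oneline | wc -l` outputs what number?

12

Walking parent pointers from fbcc: reachable set = {136a, 47ee, 6f65, 92f8, 9c64, a47d, b836, c8aa, e41d, e91e, e9f0, fbcc}.
That is 12 commits.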